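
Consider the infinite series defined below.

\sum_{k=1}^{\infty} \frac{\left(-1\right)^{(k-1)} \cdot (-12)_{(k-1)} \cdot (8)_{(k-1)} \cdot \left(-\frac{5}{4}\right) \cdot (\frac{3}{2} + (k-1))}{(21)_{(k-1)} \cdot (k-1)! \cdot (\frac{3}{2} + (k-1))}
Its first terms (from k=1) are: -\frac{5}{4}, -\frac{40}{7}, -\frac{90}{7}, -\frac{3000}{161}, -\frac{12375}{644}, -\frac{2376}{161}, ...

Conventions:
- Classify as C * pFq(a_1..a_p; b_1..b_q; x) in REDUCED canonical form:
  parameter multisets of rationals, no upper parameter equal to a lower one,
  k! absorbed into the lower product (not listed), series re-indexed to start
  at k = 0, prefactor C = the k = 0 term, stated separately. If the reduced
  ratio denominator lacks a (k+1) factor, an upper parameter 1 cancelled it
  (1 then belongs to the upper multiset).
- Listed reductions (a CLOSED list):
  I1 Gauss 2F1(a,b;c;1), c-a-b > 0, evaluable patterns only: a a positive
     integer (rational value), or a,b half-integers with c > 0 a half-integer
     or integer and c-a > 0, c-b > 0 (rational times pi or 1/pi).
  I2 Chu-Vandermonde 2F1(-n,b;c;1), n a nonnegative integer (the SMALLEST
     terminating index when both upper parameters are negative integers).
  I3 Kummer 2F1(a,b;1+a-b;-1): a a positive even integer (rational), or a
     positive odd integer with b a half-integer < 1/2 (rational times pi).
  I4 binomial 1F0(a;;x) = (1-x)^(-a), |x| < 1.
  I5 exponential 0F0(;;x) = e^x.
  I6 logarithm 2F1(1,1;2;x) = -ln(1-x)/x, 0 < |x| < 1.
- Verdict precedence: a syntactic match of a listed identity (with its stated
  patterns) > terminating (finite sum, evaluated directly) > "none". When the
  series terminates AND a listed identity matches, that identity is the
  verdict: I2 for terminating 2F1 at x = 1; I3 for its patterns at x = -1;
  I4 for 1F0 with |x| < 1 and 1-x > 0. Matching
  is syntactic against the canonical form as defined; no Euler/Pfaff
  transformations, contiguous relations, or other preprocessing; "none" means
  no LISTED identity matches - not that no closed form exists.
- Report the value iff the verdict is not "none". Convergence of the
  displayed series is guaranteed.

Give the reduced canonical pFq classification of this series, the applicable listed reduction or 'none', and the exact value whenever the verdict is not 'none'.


x = -1 here; the reduced form reads 2F1, upper {-12, 8}, lower {21}, C = -\frac{5}{4}. Verdict: the Kummer evaluation I3 matches (x = -1; c = 21 equals 1+a-b for upper {-12, 8}: listed pattern). Sum: -\frac{4845}{56}.

First insight: t_0 = -\frac{5}{4} here, and striking the common factor k + 3/2 reduces the term (C = -5/4).
Ratio: r(k) = -1 * (k-12) (k+8) / [(k+21) (k+1)] - rational; roots negated = parameters, x = -1, C = -\frac{5}{4}.


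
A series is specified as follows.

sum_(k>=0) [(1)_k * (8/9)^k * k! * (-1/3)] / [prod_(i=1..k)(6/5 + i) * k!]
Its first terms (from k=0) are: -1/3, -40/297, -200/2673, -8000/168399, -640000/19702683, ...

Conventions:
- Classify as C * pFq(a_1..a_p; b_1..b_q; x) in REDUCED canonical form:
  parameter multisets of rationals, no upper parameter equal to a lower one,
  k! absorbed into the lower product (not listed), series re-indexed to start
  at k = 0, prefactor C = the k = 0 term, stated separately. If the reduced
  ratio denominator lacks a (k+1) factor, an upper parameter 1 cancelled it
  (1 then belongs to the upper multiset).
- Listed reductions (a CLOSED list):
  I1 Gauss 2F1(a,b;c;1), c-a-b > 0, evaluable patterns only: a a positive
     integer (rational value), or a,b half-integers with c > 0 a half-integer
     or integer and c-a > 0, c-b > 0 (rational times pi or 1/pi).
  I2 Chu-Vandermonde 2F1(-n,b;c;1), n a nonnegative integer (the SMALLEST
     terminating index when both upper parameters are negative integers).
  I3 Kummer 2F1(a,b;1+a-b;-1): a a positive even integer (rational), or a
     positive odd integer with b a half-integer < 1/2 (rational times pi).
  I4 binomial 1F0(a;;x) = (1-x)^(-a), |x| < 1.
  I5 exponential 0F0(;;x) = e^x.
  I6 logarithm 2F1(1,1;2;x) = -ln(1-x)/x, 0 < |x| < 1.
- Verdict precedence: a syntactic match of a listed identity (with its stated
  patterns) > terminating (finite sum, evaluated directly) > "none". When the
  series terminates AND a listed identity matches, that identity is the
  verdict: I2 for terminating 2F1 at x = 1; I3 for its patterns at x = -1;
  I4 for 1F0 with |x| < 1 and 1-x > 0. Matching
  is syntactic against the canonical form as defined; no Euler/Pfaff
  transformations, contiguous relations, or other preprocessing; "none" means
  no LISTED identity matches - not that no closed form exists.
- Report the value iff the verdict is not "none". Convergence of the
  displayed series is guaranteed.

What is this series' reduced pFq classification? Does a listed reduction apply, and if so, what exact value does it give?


Prefactor -1/3, argument 8/9: 2F1 with upper {1, 1} over lower {11/5}. Verdict: none. Every listed pattern misses the 2F1 form at 8/9, upper {1, 1}.

Structural cue: t_0 = -1/3 here, and the lower running product (C = -1/3) is a rising factorial.
Adjacent-term ratio: r(k) = (8/9) * (k+1) (k+1) / [(k+11/5) (k+1)] - rational; roots negated = parameters, x = (8/9), C = -1/3.


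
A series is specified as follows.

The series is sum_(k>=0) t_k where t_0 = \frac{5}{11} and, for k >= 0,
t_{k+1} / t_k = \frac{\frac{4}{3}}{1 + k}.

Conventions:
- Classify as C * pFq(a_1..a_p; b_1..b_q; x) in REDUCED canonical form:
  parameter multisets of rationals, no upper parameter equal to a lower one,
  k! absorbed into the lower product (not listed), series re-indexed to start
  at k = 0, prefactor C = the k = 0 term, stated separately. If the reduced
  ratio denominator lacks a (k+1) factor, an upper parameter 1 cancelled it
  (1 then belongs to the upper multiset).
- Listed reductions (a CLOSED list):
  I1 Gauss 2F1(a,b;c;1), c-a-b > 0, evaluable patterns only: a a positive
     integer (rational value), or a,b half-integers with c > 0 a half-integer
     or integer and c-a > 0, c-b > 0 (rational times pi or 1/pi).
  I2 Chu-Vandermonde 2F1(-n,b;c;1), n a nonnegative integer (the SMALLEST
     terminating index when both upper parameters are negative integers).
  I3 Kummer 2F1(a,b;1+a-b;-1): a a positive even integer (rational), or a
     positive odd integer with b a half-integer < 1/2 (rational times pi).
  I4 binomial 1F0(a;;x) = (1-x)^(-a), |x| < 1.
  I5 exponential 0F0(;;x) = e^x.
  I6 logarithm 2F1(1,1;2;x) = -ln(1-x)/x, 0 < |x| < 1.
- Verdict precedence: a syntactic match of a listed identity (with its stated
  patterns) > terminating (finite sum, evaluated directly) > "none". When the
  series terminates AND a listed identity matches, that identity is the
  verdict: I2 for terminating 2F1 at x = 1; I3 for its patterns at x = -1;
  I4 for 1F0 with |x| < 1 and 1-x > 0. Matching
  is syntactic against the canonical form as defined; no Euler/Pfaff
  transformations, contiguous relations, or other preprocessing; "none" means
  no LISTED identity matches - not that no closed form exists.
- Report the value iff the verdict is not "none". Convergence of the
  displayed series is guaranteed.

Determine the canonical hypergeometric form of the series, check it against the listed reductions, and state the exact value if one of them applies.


Reduced: x = \frac{4}{3}, 0F0, upper = {-}, lower = {-}, C = \frac{5}{11}. Verdict: the exponential series (I5) applies (the 0F0 exponential series at x = \frac{4}{3}). Sum: \frac{5}{11} \cdot e^{\frac{4}{3}}.

Key step: t_0 being \frac{5}{11}, roots of the ratio polynomials (C = 5/11, x = 4/3) are the negated parameters.
Ratio: r(k) = \frac{4}{3} * 1 / [(k+1)] - rational in k. x = \frac{4}{3}; t_0 = \frac{5}{11}; negate the roots.


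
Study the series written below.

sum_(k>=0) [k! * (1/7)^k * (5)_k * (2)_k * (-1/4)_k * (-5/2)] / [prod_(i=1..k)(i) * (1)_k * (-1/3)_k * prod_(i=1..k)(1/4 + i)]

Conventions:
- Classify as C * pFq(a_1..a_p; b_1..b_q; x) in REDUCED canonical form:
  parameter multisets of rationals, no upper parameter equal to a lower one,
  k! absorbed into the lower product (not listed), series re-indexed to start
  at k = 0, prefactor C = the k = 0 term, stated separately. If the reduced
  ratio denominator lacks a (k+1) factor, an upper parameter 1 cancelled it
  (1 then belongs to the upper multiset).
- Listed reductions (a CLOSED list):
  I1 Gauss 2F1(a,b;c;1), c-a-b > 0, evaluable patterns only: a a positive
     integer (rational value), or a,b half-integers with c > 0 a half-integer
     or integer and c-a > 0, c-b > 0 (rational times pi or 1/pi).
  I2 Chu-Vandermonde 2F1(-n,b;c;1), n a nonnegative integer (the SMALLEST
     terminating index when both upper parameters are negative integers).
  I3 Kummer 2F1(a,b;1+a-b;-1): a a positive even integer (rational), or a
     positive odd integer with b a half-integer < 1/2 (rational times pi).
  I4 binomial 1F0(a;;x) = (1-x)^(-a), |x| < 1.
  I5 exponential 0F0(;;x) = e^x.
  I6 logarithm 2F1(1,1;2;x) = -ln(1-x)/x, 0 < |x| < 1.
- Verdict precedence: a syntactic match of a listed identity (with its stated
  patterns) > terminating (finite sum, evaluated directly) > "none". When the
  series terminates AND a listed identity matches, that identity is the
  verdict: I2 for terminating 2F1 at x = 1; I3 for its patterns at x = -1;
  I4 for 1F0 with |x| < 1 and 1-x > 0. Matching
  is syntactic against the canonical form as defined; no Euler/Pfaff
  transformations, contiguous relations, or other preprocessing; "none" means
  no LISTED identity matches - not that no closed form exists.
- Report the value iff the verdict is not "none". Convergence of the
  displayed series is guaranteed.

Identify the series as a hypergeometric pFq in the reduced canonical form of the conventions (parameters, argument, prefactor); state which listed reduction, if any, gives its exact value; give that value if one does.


At argument 1/7: a 3F2 with upper {-1/4, 2, 5}, lower {-1/3, 5/4}, scaled by C = -5/2. Verdict: none here - no I1-I6 shape fits x = 1/7 with lower {-1/3, 5/4}.

First insight: t_0 = -5/2 here, and the parameter 1 appears in both the upper and lower lists and cancels.
Step ratio: r(k) = (1/7) * (k-1/4) (k+2) (k+5) / [(k-1/3) (k+5/4) (k+1)] - rational; roots negated = parameters, x = (1/7), C = -5/2.


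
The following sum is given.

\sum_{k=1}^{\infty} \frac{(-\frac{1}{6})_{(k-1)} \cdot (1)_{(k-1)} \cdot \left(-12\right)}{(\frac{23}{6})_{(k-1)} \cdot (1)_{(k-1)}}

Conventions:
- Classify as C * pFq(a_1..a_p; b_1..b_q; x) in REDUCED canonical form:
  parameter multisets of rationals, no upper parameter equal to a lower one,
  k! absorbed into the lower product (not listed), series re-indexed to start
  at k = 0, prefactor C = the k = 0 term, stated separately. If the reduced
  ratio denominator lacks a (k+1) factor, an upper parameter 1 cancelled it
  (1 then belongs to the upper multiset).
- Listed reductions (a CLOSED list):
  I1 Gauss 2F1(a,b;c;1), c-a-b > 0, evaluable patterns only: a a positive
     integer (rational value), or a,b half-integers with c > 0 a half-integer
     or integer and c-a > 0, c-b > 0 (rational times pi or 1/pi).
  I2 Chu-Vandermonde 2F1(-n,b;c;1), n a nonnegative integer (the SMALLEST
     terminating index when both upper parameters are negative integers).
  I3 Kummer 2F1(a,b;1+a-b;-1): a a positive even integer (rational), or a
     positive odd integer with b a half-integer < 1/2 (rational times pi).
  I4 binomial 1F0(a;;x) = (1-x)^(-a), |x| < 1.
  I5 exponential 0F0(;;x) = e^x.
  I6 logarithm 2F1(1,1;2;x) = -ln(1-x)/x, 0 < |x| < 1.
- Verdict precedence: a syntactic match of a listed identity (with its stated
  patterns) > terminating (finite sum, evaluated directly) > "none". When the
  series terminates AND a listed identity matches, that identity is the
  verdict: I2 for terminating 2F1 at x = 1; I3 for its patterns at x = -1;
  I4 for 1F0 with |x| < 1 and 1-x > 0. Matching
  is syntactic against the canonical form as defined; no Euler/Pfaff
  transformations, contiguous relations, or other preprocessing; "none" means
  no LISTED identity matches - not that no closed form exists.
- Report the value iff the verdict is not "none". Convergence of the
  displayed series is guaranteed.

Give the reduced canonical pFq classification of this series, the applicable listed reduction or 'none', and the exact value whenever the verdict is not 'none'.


Prefactor -12, argument 1: 2F1 with upper {-\frac{1}{6}, 1} over lower {\frac{23}{6}}. Verdict at x = 1: the Gauss summation I1 matches (x = 1: the Gamma ratio telescopes since c-a-b = 3 > 0 and a = 1 in Z>0). Hence: -\frac{34}{3}.

First insight: from the first term -12: (1)_k (C = -12, x = 1) is k! itself.
Consecutive-term ratio: r(k) = 1 * (k-\frac{1}{6}) (k+1) / [(k+\frac{23}{6}) (k+1)] - rational in k. x = 1; t_0 = -12; negate the roots.


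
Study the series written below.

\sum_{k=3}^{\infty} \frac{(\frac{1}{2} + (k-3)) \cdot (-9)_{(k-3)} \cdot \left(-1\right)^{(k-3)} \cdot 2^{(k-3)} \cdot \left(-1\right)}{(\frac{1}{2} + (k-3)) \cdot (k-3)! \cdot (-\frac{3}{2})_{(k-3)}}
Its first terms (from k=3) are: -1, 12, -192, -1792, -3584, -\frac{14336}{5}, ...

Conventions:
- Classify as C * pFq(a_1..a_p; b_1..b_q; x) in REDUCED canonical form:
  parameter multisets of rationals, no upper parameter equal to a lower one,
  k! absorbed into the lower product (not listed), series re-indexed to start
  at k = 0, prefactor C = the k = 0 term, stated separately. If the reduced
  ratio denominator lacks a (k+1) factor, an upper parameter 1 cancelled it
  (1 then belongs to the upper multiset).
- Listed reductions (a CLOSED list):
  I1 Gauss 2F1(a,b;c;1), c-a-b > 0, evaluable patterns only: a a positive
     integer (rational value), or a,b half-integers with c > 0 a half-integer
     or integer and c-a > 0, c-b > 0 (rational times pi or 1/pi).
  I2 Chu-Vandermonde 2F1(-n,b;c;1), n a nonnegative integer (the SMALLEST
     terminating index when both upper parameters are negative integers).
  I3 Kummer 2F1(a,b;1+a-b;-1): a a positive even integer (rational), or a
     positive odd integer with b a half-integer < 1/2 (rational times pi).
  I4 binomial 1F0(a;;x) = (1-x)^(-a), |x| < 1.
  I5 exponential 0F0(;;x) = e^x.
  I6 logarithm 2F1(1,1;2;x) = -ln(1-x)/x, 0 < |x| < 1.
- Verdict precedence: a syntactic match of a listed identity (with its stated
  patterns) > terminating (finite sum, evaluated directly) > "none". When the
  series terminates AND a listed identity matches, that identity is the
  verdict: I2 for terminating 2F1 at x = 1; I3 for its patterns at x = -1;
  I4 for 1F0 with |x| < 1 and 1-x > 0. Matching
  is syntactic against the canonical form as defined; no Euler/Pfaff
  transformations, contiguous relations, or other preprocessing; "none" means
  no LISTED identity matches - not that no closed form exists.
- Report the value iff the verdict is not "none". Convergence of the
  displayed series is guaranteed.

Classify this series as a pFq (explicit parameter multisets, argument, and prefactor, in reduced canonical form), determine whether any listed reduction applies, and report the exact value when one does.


x = -2 here; the reduced form reads 1F1, upper {-9}, lower {-\frac{3}{2}}, C = -1. Verdict: terminating - no listed pattern fits, but -9 in the upper list cuts the series at k = 9; direct evaluation. Its exact value is -\frac{359117987}{36855}.

Key observation: with t_0 = -1, striking the common factor k + 1/2 reduces the term (C = -1).
Step ratio: r(k) = -2 * (k-9) / [(k-\frac{3}{2}) (k+1)] - poly over poly, x = -2 from leading terms; C = -1 at k = 0.


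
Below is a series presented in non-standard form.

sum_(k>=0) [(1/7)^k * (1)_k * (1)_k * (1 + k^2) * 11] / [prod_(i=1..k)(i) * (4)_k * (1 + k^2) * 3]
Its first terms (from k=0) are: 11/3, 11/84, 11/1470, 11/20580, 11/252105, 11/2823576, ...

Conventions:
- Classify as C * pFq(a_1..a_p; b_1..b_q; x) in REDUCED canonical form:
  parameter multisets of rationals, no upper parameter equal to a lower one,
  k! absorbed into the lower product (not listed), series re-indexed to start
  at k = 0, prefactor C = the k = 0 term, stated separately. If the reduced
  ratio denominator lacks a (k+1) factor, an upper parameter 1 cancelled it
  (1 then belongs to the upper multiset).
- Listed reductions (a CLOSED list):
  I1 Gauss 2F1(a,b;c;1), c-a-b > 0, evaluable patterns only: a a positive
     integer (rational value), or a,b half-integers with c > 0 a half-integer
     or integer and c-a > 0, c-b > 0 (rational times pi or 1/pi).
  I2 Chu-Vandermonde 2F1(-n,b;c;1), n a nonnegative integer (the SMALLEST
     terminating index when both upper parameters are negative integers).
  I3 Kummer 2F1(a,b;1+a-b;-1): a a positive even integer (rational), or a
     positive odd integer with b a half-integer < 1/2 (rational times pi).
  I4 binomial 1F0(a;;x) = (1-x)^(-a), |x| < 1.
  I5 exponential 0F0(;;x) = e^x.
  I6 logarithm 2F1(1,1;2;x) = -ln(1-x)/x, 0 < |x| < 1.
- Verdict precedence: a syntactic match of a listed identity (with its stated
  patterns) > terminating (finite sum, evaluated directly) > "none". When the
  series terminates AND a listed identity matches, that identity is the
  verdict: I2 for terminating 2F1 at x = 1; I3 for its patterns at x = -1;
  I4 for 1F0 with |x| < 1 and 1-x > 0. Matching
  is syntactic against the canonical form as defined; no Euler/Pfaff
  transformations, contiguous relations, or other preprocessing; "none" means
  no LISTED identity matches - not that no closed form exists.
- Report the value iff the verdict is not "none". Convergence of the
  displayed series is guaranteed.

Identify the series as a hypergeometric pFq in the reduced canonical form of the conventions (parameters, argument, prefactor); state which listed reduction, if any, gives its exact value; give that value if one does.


With C = 11/3: the canonical form is 2F1(1, 1; 4; 1/7). Verdict: none. No listed pattern accepts 2F1(1, 1; 4; 1/7).

Key observation: t_0 being 11/3, the constant factors (C = 11/3, x = 1/7) combine into one prefactor.
Consecutive-term ratio: r(k) = (1/7) * (k+1) (k+1) / [(k+4) (k+1)] - poly over poly, x = (1/7) from leading terms; C = 11/3 at k = 0.


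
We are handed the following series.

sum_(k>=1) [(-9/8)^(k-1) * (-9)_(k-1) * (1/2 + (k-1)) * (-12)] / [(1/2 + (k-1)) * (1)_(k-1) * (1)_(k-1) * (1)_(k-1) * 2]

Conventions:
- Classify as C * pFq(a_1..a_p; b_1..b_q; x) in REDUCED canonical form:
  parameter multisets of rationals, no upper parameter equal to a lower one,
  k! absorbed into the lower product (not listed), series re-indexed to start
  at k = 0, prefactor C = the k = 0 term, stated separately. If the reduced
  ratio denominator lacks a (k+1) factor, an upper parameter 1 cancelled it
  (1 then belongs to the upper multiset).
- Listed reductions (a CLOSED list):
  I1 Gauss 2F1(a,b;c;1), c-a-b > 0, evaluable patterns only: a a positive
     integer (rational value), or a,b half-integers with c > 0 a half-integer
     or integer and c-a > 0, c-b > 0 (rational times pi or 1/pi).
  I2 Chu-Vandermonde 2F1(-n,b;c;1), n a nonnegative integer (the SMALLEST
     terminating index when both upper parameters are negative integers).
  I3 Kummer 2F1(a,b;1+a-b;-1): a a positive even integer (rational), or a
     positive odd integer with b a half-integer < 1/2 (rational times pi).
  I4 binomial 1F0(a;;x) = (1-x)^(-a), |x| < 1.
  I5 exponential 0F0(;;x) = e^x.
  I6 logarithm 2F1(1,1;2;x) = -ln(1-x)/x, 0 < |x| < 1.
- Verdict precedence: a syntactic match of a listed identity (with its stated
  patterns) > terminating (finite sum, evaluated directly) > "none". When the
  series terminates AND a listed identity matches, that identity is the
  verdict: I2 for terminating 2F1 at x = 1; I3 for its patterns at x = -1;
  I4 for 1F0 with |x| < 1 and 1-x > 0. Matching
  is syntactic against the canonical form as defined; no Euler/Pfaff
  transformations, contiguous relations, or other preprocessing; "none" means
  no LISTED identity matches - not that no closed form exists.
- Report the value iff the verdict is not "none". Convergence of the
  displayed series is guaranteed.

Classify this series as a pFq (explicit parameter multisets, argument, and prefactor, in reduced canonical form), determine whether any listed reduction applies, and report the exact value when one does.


x = -9/8 here; the reduced form reads 1F2, upper {-9}, lower {1, 1}, C = -6. Verdict: terminating - upper -9 stops the sum at k = 9; the 10 terms are added exactly. Sum: -211768394004629331/1346901744025600.

First insight: with t_0 = -6, (1)_k (C = -6) is k! itself.
Term ratio: r(k) = (-9/8) * (k-9) / [(k+1) (k+1) (k+1)] - poly over poly, x = (-9/8) from leading terms; C = -6 at k = 0.


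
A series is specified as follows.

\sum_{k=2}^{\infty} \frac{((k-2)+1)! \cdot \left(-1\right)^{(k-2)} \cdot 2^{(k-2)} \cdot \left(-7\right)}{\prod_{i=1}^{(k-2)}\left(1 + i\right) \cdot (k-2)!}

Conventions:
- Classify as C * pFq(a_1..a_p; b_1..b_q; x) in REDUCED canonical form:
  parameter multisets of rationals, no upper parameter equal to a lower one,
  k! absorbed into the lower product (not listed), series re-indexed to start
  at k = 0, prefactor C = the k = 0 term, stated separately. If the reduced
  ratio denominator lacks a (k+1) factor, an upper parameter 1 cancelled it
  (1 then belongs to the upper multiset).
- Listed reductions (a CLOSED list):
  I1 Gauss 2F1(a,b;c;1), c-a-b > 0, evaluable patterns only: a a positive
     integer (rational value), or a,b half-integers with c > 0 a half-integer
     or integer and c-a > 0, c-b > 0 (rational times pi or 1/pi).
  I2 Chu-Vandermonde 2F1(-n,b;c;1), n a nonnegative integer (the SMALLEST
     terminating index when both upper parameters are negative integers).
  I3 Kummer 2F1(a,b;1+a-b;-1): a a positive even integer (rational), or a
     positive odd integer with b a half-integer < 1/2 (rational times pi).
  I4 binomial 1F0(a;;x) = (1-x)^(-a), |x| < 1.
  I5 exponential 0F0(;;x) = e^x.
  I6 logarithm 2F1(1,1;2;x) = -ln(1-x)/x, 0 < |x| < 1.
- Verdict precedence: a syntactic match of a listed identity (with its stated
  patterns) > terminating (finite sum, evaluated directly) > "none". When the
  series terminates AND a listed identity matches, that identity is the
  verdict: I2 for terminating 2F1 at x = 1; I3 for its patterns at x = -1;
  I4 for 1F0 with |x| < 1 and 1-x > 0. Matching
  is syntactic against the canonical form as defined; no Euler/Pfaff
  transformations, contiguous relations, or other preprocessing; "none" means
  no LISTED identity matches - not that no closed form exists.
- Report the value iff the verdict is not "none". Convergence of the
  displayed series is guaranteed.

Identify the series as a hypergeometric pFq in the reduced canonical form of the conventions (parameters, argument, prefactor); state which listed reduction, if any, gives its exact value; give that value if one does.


With C = -7: the canonical form is 0F0(-; -; -2). Verdict at x = -2: exponential (I5) matches (the 0F0 exponential series at x = -2). Sum: \left(-7\right) \cdot e^{-2}.

Key observation: t_0 = -7 here, and the parameter 2 appears in both the upper and lower lists and cancels.
Step ratio: r(k) = -2 * 1 / [(k+1)] - poly over poly, x = -2 from leading terms; C = -7 at k = 0.


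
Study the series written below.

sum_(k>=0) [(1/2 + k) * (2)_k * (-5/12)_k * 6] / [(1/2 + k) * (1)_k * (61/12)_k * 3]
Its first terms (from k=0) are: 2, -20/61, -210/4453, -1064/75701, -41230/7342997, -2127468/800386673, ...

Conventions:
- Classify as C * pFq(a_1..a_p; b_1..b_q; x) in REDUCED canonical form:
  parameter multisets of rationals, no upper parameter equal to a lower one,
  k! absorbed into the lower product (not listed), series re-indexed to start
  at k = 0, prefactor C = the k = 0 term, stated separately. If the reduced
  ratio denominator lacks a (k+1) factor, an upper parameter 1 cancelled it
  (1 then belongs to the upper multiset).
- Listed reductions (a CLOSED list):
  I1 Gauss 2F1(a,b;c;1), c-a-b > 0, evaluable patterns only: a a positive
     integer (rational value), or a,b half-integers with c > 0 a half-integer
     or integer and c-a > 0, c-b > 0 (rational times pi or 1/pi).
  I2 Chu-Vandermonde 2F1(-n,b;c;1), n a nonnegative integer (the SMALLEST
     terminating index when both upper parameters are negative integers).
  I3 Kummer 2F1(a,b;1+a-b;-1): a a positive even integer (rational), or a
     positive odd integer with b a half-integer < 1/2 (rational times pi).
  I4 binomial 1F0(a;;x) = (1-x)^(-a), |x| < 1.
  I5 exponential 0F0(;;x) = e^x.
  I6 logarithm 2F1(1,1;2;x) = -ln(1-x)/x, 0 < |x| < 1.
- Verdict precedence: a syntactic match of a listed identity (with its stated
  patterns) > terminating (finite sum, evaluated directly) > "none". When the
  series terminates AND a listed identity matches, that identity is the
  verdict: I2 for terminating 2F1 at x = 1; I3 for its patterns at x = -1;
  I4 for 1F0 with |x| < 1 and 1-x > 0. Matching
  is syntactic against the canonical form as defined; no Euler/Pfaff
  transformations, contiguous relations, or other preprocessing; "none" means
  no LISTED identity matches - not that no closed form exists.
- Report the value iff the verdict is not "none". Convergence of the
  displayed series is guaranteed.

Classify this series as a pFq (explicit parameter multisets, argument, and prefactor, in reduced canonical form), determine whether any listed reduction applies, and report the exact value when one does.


This is 2 * 2F1(-5/12, 2; 61/12; 1) in reduced canonical form. Verdict: this is Gauss's theorem (I1) (x = 1: the Gamma ratio telescopes since c-a-b = 7/2 > 0 and a = 2 in Z>0). Its exact value is 259/162.

The tell: t_0 being 2, (1)_k (C = 2, x = 1) is k! itself.
Ratio: r(k) = 1 * (k-5/12) (k+2) / [(k+61/12) (k+1)] - poly over poly, x = 1 from leading terms; C = 2 at k = 0.


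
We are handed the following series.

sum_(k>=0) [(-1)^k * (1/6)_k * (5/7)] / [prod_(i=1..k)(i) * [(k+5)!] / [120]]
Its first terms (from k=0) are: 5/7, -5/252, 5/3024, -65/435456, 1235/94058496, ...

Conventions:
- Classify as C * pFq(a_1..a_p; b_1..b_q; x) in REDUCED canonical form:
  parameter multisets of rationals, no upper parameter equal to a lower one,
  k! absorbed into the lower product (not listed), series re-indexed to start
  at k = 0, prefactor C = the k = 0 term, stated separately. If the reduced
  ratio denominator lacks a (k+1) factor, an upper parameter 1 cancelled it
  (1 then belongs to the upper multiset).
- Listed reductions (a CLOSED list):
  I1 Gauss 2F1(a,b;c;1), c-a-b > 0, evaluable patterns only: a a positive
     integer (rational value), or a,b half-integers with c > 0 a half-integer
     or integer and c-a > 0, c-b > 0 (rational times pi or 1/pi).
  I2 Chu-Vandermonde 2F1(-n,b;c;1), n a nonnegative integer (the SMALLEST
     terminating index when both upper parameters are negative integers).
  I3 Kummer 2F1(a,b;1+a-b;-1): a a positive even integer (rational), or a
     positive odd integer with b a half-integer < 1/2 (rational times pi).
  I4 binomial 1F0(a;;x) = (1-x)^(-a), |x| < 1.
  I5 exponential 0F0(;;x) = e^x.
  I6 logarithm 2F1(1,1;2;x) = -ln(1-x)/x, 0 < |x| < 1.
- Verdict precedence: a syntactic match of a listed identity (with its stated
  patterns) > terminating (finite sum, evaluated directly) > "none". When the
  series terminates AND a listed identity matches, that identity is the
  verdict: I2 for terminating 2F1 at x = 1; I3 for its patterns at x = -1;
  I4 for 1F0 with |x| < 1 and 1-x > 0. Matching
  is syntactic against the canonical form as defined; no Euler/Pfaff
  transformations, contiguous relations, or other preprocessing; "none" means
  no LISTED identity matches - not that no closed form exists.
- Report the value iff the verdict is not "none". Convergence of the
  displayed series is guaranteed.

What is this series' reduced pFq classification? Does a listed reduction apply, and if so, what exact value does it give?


Prefactor 5/7, argument -1: 1F1 with upper {1/6} over lower {6}. Verdict: none. A 1F1 with upper {1/6} fits none of I1-I6 at x = -1; the sum runs forever.

Key step: t_0 being 5/7, the product of the first k integers (C = 5/7, x = -1) is k!.
Consecutive-term ratio: r(k) = (-1) * (k+1/6) / [(k+6) (k+1)] - rational in k, leading ratio (-1); with t_0 = 5/7, classification follows.


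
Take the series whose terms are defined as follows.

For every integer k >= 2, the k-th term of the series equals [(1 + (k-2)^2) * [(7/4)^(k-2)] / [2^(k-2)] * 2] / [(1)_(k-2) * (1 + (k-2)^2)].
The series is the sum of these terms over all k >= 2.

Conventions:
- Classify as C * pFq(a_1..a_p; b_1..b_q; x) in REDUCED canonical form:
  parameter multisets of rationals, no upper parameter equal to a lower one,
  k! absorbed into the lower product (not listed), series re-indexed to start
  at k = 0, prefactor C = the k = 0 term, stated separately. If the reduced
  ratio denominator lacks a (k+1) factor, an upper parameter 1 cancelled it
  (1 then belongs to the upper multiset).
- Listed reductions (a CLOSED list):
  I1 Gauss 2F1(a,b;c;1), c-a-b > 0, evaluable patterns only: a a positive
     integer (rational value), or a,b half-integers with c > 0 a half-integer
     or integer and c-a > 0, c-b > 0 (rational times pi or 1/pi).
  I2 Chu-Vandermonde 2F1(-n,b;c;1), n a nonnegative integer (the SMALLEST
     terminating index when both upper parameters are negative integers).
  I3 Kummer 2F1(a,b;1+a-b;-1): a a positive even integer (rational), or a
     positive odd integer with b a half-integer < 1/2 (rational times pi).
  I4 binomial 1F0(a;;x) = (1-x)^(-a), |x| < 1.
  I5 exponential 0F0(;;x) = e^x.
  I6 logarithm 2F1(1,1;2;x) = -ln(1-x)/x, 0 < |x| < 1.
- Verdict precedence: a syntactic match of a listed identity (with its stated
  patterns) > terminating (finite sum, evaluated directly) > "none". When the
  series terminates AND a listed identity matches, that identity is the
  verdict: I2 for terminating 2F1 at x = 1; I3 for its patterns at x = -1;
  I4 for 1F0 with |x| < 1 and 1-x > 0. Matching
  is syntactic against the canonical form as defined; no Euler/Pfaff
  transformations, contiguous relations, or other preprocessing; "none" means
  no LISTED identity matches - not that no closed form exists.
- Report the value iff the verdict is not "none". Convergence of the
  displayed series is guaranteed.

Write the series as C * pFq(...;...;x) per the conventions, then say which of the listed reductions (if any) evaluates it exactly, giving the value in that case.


This is 2 * 0F0(-; -; 7/8) in reduced canonical form. Verdict: this is the exponential series (I5) (the 0F0 exponential series at x = 7/8). Exact value: 2 * e^(7/8).

Key observation: with t_0 = 2, the two k-th powers (C = 2, x = 7/8) combine into one argument.
Term ratio: r(k) = (7/8) * 1 / [(k+1)] - rational in k. x = (7/8); t_0 = 2; negate the roots.


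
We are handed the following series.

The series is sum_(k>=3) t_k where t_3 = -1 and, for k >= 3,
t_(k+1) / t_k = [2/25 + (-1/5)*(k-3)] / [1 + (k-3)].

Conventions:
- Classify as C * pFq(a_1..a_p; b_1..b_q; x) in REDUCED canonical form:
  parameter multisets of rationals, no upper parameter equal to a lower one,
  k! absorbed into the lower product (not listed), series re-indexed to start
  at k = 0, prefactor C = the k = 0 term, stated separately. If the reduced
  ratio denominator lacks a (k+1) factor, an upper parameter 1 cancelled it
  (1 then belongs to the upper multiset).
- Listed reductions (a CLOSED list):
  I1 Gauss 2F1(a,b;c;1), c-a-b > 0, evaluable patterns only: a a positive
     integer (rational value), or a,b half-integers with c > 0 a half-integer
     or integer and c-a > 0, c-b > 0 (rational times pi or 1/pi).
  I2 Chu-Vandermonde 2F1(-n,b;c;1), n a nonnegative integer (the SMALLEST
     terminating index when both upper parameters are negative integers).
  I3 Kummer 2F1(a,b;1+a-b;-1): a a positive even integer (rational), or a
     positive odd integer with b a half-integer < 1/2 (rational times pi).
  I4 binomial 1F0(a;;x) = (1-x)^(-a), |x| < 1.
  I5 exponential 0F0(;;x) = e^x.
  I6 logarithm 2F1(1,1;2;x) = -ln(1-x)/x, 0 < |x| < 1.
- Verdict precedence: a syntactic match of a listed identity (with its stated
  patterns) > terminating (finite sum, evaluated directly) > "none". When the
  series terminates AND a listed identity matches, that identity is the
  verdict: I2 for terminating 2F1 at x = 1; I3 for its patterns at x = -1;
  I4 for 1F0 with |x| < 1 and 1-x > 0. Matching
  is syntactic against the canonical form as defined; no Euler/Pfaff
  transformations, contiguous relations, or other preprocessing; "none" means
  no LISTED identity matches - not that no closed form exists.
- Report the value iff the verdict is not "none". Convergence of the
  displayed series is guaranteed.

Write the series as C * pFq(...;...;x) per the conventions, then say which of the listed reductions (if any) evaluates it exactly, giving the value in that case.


Classification (C = -1): 1F0 with upper {-2/5}, lower {-}, argument x = -1/5. Verdict: the I4 binomial reduction fires (the 1F0 binomial series: exponent 2/5, x = -1/5). Sum: (-1) * (6/5)^(2/5).

Key observation: with t_0 = -1, roots of the ratio polynomials (C = -1, x = -1/5) are the negated parameters.
Adjacent-term ratio: r(k) = (-1/5) * (k-2/5) / [(k+1)] - poly over poly, x = (-1/5) from leading terms; C = -1 at k = 0.


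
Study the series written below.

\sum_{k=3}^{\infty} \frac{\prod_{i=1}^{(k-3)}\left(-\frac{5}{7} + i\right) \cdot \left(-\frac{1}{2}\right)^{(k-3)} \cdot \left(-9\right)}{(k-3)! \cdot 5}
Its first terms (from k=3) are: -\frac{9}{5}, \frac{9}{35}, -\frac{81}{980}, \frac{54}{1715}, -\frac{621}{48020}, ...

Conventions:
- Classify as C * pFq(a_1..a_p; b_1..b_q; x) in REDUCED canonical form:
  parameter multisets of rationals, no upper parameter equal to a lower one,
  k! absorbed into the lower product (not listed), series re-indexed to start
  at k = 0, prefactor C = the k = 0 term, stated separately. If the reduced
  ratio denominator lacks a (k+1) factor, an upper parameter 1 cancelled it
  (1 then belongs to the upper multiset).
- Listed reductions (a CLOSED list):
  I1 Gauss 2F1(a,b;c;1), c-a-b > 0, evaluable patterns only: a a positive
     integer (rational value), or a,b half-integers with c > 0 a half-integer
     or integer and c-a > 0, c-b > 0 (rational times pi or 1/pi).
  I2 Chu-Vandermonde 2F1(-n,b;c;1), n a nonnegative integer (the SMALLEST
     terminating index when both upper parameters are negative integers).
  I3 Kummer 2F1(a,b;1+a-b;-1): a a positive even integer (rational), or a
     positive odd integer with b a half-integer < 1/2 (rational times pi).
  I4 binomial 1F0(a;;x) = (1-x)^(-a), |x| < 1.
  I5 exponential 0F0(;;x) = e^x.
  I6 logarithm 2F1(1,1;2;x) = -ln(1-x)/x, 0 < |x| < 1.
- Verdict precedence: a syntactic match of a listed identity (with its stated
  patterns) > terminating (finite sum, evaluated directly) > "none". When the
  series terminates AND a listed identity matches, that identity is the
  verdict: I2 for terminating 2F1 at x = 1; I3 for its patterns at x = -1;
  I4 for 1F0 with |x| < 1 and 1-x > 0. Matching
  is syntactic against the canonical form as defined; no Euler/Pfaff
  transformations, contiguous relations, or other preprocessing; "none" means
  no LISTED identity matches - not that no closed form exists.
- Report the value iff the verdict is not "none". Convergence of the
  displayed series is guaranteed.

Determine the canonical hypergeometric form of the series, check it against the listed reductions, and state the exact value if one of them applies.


The series (x = -\frac{1}{2}) is 1F0: upper {\frac{2}{7}}, lower {-}, prefactor -\frac{9}{5}. Verdict: this is the binomial series (I4) (the 1F0 binomial series: exponent -2/7, x = -\frac{1}{2}). Value: \left(-\frac{9}{5}\right) \cdot \left(\frac{3}{2}\right)^{-\frac{2}{7}}.

Key observation: t_0 being -\frac{9}{5}, the running product (C = -9/5) telescopes to a rising factorial.
Ratio: r(k) = -\frac{1}{2} * (k+\frac{2}{7}) / [(k+1)] - rational in k, leading ratio -\frac{1}{2}; with t_0 = -\frac{9}{5}, classification follows.


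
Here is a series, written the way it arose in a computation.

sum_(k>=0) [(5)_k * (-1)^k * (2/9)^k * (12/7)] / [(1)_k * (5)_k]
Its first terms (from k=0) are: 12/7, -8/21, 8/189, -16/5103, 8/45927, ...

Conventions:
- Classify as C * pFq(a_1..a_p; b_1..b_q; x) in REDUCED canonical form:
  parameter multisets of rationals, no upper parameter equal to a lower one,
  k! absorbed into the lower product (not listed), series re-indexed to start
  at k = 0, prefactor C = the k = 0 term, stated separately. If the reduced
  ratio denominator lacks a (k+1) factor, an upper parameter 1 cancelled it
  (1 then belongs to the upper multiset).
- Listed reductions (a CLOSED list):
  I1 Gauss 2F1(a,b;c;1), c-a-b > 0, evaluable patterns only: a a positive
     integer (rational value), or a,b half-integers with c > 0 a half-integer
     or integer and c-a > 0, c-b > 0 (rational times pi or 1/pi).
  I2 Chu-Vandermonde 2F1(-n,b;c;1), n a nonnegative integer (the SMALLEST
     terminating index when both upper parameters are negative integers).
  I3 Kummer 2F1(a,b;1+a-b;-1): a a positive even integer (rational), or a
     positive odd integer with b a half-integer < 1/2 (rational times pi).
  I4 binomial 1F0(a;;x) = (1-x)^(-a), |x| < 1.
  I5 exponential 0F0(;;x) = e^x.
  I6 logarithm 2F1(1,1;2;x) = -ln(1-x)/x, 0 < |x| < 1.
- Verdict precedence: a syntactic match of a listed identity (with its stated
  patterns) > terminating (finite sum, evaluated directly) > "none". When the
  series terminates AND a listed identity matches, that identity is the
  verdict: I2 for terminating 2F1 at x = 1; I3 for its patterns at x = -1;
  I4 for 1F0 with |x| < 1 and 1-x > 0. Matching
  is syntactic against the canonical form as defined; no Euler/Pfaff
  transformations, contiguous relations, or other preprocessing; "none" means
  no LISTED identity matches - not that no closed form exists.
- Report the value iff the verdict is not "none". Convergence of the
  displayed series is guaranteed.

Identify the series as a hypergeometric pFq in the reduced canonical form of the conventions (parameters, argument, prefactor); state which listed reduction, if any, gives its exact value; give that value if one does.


Classification (C = 12/7): 0F0 with upper {-}, lower {-}, argument x = -2/9. Verdict at x = -2/9: exponential (I5) matches (the 0F0 exponential series at x = -2/9). Sum: (12/7) * e^(-2/9).

Key step: t_0 = 12/7 here, and the parameter 5 appears in both the upper and lower lists and cancels.
Step ratio: r(k) = (-2/9) * 1 / [(k+1)] - rational; roots negated = parameters, x = (-2/9), C = 12/7.


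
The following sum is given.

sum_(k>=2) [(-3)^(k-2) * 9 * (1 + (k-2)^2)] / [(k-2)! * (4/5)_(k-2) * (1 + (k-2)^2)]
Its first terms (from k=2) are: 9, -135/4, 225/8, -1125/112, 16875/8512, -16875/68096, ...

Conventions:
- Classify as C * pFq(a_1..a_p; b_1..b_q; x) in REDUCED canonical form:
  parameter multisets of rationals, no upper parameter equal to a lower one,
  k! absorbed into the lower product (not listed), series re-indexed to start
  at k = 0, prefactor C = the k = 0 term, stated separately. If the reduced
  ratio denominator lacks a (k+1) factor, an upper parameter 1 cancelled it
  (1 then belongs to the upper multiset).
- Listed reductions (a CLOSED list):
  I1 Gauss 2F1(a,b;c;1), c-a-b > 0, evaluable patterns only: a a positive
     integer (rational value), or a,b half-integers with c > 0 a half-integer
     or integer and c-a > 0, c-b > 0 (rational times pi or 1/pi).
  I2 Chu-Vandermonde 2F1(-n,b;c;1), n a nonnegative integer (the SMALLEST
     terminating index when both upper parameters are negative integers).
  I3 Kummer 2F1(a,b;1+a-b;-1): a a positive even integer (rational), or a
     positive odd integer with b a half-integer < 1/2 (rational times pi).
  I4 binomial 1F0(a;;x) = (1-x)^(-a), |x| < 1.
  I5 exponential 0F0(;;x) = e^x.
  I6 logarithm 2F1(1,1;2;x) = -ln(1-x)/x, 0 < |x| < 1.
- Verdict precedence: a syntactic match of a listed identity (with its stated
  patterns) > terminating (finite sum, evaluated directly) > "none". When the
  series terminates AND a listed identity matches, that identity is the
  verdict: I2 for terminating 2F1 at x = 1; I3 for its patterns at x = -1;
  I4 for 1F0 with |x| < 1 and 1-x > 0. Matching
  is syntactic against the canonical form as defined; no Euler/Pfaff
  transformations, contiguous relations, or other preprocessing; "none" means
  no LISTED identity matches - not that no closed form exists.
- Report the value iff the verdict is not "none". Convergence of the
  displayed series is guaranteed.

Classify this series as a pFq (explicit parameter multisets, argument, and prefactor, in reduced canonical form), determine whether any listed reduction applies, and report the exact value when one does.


First insight: t_0 being 9, striking the common factor k^2 + 1 reduces the term (prefactor 9).
Consecutive-term ratio: r(k) = (-3) * 1 / [(k+4/5) (k+1)] - rational; roots negated = parameters, x = (-3), C = 9.

This is 9 * 0F1(-; 4/5; -3) in reduced canonical form. Verdict: none. No listed pattern accepts 0F1(-; 4/5; -3).
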